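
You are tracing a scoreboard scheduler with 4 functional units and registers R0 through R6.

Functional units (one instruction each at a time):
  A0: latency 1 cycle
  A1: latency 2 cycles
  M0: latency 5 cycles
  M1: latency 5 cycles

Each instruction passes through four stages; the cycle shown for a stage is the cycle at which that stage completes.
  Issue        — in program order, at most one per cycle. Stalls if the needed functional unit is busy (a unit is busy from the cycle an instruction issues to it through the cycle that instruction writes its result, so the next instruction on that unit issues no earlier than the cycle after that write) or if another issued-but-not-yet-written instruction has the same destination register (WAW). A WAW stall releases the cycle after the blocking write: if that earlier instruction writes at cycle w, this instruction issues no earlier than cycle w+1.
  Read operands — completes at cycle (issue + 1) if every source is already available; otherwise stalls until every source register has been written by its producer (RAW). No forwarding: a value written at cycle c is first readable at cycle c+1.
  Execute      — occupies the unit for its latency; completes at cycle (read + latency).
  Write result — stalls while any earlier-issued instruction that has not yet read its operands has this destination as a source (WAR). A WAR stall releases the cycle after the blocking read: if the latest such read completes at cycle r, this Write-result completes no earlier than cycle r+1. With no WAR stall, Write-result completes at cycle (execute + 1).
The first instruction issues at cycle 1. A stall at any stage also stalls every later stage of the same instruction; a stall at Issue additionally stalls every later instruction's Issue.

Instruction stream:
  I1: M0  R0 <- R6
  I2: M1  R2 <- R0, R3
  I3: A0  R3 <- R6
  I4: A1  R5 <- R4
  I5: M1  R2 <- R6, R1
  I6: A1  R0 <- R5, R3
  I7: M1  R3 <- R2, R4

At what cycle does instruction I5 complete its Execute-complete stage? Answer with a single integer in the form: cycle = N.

cycle = 22

I1  is:1  ro:2  ex:7  wr:8
I2  is:2  ro:9  ex:14  wr:15  — RAW R0: wait I1 write@8
I3  is:3  ro:4  ex:5  wr:10  — WAR R3: wait I2 read@9
I4  is:4  ro:5  ex:7  wr:8
I5  is:16  ro:17  ex:22  wr:23  — struct: M1 busy until I2 writes@15
I6  is:17  ro:18  ex:20  wr:21
I7  is:24  ro:25  ex:30  wr:31  — struct: M1 busy until I5 writes@23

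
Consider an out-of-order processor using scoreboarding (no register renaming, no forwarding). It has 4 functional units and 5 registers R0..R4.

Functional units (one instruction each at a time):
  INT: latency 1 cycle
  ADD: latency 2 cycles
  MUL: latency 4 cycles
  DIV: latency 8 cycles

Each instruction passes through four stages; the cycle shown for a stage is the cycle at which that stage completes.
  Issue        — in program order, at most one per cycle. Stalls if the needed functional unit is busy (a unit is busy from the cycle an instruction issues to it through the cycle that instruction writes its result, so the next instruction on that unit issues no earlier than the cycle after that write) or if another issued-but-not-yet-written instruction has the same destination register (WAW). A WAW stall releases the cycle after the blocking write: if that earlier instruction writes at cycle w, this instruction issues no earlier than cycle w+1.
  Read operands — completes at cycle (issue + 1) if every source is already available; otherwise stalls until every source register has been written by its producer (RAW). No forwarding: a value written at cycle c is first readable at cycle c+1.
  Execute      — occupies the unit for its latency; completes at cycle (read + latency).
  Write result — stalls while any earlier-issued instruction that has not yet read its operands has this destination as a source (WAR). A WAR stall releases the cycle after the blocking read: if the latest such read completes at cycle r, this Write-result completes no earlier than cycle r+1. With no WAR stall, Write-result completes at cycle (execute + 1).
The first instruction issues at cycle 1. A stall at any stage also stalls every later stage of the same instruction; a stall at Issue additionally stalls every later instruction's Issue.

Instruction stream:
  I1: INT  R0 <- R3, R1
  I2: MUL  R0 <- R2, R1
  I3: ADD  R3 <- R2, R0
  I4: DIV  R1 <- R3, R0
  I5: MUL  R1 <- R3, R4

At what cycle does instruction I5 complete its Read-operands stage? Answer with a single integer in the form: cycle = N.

I1 -> (1, 2, 3, 4)
I2 -> (5, 6, 10, 11)  // WAW R0: wait I1 write@4
I3 -> (6, 12, 14, 15)  // RAW R0: wait I2 write@11
I4 -> (7, 16, 24, 25)  // RAW R3: wait I3 write@15
I5 -> (26, 27, 31, 32)  // WAW R1: wait I4 write@25

cycle = 27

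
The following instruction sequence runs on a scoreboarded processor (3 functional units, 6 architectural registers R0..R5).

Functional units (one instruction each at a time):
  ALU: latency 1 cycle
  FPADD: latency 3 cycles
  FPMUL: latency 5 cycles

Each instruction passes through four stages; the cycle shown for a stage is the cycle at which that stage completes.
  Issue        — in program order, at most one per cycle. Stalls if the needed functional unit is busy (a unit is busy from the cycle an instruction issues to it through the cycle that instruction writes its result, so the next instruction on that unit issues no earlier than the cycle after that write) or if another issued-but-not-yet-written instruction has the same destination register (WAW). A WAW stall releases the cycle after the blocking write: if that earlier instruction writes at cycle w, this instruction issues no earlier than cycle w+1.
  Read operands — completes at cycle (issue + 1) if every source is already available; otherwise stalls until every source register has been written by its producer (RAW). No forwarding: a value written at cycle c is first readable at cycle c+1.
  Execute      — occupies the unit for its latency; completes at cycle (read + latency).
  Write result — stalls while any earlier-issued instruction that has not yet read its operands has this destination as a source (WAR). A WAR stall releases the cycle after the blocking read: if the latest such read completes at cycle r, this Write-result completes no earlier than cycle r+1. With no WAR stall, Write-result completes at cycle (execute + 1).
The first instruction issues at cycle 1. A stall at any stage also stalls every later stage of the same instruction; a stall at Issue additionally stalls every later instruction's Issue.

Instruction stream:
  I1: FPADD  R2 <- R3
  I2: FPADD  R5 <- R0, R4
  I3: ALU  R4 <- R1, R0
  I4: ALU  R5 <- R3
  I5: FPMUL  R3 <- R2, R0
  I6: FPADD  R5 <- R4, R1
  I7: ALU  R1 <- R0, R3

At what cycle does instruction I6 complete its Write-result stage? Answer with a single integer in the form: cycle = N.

cycle = 22

1) issue 1, read 2, done 5, write 6
2) issue 7, read 8, done 11, write 12  <struct: FPADD busy until I1 writes@6>
3) issue 8, read 9, done 10, write 11
4) issue 13, read 14, done 15, write 16  <WAW R5: wait I2 write@12>
5) issue 14, read 15, done 20, write 21
6) issue 17, read 18, done 21, write 22  <WAW R5: wait I4 write@16>
7) issue 18, read 22, done 23, write 24  <RAW R3: wait I5 write@21>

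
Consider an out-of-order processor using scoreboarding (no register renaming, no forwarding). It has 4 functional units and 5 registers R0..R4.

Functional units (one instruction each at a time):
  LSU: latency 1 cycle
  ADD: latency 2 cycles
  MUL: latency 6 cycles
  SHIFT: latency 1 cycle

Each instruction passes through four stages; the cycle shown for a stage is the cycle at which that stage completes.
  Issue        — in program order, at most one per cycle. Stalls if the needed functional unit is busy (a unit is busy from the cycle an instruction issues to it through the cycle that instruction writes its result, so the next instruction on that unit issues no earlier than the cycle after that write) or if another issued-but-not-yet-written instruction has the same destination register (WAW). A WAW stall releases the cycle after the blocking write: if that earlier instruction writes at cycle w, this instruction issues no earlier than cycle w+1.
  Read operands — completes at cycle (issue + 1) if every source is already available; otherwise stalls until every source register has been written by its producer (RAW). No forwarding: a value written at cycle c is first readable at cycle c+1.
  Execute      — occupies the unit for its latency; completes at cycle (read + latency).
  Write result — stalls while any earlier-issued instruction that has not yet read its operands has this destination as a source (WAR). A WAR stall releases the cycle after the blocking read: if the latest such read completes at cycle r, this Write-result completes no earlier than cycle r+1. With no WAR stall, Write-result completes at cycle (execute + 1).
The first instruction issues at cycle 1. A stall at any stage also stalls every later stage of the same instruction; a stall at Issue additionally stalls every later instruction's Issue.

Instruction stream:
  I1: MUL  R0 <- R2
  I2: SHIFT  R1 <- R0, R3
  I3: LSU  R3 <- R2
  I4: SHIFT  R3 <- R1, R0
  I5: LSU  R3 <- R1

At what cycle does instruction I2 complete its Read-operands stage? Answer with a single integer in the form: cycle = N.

cycle = 10

I1: IS=1 RO=2 EX=8 WR=9
I2: IS=2 RO=10 EX=11 WR=12  [RAW R0: wait I1 write@9]
I3: IS=3 RO=4 EX=5 WR=11  [WAR R3: wait I2 read@10]
I4: IS=13 RO=14 EX=15 WR=16  [struct: SHIFT busy until I2 writes@12]
I5: IS=17 RO=18 EX=19 WR=20  [WAW R3: wait I4 write@16]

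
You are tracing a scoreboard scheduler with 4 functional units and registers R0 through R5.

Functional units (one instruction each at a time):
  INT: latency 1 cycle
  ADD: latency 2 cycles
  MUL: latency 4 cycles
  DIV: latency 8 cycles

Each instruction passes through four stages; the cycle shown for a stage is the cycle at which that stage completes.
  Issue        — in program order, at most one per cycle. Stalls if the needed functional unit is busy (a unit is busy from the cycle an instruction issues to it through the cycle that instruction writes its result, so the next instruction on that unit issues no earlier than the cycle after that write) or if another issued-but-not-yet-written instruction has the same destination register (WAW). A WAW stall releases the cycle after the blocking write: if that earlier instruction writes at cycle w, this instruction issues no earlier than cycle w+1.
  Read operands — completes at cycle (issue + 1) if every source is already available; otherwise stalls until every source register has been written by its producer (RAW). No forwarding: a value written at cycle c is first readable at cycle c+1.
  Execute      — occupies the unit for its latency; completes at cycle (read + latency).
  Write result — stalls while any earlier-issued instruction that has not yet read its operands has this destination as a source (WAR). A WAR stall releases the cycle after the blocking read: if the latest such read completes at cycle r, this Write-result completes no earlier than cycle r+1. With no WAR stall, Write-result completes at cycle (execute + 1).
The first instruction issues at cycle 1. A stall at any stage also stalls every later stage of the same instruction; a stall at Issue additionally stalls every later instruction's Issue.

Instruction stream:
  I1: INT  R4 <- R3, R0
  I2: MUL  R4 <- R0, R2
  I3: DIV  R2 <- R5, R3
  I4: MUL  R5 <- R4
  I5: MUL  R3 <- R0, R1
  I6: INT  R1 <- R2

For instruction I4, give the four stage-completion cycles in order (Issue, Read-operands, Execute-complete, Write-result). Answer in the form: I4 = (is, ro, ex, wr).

I4 = (12, 13, 17, 18)

  I1 | 1 | 2 | 3 | 4
  I2 | 5 | 6 | 10 | 11   WAW R4: wait I1 write@4
  I3 | 6 | 7 | 15 | 16
  I4 | 12 | 13 | 17 | 18   struct: MUL busy until I2 writes@11
  I5 | 19 | 20 | 24 | 25   struct: MUL busy until I4 writes@18
  I6 | 20 | 21 | 22 | 23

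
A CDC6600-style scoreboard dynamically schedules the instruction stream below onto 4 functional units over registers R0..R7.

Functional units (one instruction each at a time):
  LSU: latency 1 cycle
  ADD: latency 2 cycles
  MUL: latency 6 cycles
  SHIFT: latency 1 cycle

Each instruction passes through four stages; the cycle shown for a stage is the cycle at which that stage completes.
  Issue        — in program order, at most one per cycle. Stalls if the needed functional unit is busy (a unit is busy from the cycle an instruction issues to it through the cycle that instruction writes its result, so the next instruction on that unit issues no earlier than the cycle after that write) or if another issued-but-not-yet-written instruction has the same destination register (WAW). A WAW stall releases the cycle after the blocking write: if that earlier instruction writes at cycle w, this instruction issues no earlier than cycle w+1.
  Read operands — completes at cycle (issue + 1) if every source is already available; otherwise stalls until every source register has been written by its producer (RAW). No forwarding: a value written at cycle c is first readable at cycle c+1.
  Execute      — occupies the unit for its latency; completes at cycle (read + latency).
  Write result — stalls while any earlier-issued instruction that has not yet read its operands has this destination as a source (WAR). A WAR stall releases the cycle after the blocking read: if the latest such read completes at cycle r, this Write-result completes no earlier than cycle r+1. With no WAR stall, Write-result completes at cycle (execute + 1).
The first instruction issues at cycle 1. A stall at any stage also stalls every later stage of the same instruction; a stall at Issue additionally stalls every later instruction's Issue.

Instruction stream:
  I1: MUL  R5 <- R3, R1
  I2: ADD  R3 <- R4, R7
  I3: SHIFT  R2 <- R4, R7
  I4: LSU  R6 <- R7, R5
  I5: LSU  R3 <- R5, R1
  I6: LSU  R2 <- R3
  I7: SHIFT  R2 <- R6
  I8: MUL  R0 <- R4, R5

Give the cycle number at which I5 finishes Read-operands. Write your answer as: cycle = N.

1) issue 1, read 2, done 8, write 9
2) issue 2, read 3, done 5, write 6
3) issue 3, read 4, done 5, write 6
4) issue 4, read 10, done 11, write 12  <RAW R5: wait I1 write@9>
5) issue 13, read 14, done 15, write 16  <struct: LSU busy until I4 writes@12>
6) issue 17, read 18, done 19, write 20  <struct: LSU busy until I5 writes@16>
7) issue 21, read 22, done 23, write 24  <WAW R2: wait I6 write@20>
8) issue 22, read 23, done 29, write 30

cycle = 14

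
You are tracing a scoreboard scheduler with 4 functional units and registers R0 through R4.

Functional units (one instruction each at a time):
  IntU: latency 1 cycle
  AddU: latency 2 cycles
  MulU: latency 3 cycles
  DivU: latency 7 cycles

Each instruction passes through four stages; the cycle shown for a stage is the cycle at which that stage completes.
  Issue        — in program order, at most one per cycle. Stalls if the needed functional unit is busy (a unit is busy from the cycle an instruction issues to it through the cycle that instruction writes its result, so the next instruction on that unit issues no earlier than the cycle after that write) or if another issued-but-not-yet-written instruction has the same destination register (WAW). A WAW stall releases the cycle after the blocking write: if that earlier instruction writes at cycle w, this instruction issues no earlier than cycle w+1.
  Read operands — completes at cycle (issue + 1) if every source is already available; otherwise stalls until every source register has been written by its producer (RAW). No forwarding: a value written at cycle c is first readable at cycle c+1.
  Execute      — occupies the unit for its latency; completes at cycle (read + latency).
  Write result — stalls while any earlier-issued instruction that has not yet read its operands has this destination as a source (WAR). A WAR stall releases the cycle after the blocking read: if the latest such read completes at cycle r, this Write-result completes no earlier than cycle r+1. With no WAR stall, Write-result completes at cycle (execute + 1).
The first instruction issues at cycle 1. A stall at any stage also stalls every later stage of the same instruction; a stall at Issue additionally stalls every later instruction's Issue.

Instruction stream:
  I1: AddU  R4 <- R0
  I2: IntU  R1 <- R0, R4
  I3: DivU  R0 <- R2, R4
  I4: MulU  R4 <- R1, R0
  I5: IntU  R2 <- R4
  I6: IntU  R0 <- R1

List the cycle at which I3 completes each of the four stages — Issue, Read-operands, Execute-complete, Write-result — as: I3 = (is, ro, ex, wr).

I3 = (3, 6, 13, 14)

t=1  I1→AddU
t=2  I1 RO | I2→IntU
t=3  I3→DivU
t=4  I1 EX
t=5  I1 WR R4
t=6  I2 RO | I3 RO | I4→MulU
t=7  I2 EX
t=8  I2 WR R1
t=9  I5→IntU
t=13  I3 EX
t=14  I3 WR R0
t=15  I4 RO
t=18  I4 EX
t=19  I4 WR R4
t=20  I5 RO
t=21  I5 EX
t=22  I5 WR R2
t=23  I6→IntU
t=24  I6 RO
t=25  I6 EX
t=26  I6 WR R0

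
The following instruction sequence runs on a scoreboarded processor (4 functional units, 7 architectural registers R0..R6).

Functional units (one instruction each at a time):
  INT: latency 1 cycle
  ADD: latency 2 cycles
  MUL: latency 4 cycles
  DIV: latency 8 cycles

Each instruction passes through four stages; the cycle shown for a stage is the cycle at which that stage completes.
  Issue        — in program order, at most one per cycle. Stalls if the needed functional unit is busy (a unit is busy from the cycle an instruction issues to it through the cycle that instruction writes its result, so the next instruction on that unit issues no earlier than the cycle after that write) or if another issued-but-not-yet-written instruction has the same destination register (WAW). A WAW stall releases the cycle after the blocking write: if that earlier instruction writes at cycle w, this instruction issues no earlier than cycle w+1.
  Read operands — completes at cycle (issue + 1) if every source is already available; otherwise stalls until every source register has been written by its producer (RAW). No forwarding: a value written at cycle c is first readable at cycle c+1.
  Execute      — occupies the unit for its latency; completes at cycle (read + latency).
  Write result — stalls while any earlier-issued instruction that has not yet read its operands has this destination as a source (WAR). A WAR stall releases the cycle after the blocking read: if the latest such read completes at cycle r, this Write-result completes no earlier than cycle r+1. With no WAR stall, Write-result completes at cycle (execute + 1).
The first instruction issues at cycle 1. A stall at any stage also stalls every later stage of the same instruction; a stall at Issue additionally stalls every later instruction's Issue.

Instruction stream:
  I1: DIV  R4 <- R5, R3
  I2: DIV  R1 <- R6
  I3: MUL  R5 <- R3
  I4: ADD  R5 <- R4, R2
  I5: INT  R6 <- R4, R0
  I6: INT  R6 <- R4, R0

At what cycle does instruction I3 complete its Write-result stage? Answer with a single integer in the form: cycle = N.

cycle = 19

  I1 | 1 | 2 | 10 | 11
  I2 | 12 | 13 | 21 | 22   struct: DIV busy until I1 writes@11
  I3 | 13 | 14 | 18 | 19
  I4 | 20 | 21 | 23 | 24   WAW R5: wait I3 write@19
  I5 | 21 | 22 | 23 | 24
  I6 | 25 | 26 | 27 | 28   struct: INT busy until I5 writes@24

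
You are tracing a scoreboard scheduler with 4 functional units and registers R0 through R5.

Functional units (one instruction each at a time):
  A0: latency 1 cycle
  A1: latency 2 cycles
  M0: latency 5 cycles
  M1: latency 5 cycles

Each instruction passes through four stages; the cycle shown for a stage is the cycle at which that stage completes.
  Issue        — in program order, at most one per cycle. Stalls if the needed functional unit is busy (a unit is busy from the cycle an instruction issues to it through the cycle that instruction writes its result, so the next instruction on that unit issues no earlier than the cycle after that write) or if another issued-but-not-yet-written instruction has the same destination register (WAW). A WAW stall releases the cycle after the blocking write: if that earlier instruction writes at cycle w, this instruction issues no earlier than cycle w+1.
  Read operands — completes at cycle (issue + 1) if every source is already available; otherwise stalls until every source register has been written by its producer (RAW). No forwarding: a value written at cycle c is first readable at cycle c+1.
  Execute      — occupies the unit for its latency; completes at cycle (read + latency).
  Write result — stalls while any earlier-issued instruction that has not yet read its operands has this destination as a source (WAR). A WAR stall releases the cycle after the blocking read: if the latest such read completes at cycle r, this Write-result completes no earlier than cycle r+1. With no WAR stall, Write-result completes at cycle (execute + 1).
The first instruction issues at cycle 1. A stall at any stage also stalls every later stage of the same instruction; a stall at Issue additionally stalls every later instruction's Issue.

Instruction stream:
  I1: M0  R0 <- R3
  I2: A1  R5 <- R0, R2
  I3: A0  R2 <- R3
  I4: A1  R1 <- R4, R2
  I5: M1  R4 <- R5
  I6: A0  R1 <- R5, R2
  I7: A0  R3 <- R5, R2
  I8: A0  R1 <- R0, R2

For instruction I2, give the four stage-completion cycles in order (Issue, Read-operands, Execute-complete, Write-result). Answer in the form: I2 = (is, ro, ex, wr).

t=1  I1→M0
t=2  I1 RO | I2→A1
t=3  I3→A0
t=4  I3 RO
t=5  I3 EX
t=7  I1 EX
t=8  I1 WR R0
t=9  I2 RO
t=10  I3 WR R2
t=11  I2 EX
t=12  I2 WR R5
t=13  I4→A1
t=14  I4 RO | I5→M1
t=15  I5 RO
t=16  I4 EX
t=17  I4 WR R1
t=18  I6→A0
t=19  I6 RO
t=20  I5 EX | I6 EX
t=21  I5 WR R4 | I6 WR R1
t=22  I7→A0
t=23  I7 RO
t=24  I7 EX
t=25  I7 WR R3
t=26  I8→A0
t=27  I8 RO
t=28  I8 EX
t=29  I8 WR R1

I2 = (2, 9, 11, 12)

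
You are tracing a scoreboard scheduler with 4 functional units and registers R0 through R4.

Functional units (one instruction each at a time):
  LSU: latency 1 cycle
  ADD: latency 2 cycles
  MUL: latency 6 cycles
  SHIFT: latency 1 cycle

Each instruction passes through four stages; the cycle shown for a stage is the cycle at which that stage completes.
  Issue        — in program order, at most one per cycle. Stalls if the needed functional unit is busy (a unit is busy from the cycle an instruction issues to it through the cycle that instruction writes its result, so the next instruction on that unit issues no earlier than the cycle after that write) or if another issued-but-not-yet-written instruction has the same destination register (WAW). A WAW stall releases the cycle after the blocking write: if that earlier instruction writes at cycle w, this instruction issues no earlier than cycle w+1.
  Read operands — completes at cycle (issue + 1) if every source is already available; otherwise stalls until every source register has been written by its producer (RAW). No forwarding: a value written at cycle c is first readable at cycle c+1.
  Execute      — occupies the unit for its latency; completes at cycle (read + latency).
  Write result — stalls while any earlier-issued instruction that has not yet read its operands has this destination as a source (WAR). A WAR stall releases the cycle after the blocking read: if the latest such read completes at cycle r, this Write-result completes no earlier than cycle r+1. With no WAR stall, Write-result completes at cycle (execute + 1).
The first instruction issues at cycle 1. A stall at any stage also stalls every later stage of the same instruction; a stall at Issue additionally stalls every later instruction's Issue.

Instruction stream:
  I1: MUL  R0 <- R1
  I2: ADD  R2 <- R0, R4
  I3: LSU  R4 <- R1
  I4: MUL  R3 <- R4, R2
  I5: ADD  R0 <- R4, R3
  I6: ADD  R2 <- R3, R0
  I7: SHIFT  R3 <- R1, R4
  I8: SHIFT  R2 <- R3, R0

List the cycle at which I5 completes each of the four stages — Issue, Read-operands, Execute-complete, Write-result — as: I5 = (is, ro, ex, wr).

I5 = (14, 22, 24, 25)

[I1] 1/2/8/9
[I2] 2/10/12/13  (RAW R0: wait I1 write@9)
[I3] 3/4/5/11  (WAR R4: wait I2 read@10)
[I4] 10/14/20/21  (struct: MUL busy until I1 writes@9; RAW R2: wait I2 write@13)
[I5] 14/22/24/25  (struct: ADD busy until I2 writes@13; RAW R3: wait I4 write@21)
[I6] 26/27/29/30  (struct: ADD busy until I5 writes@25)
[I7] 27/28/29/30
[I8] 31/32/33/34  (struct: SHIFT busy until I7 writes@30)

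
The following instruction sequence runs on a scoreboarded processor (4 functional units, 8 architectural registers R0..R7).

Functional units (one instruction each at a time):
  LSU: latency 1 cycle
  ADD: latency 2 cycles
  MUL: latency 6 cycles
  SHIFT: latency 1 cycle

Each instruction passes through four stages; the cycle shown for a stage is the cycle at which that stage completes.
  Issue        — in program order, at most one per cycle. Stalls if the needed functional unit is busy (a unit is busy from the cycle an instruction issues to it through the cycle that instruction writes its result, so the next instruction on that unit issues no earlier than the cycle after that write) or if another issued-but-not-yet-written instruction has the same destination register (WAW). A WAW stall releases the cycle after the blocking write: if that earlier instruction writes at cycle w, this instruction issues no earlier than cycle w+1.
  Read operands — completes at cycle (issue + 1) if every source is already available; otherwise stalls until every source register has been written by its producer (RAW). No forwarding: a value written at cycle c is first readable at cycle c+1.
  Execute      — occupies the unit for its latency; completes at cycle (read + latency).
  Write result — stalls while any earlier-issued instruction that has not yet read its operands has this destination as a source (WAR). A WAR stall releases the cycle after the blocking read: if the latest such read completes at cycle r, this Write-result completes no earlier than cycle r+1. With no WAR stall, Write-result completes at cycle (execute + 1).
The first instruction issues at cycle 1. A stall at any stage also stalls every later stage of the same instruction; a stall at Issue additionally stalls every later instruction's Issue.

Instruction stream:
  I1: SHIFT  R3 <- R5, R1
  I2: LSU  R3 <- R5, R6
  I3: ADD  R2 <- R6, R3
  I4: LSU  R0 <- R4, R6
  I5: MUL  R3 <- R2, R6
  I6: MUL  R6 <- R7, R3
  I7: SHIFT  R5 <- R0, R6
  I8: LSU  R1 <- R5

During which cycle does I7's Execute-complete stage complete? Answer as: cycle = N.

cycle = 31

[1] I1 issues→SHIFT
[2] I1 reads
[3] I1 exec-done
[4] I1 writes R3
[5] I2 issues→LSU
[6] I2 reads; I3 issues→ADD
[7] I2 exec-done
[8] I2 writes R3
[9] I3 reads; I4 issues→LSU
[10] I4 reads; I5 issues→MUL
[11] I3 exec-done; I4 exec-done
[12] I3 writes R2; I4 writes R0
[13] I5 reads
[19] I5 exec-done
[20] I5 writes R3
[21] I6 issues→MUL
[22] I6 reads; I7 issues→SHIFT
[23] I8 issues→LSU
[28] I6 exec-done
[29] I6 writes R6
[30] I7 reads
[31] I7 exec-done
[32] I7 writes R5
[33] I8 reads
[34] I8 exec-done
[35] I8 writes R1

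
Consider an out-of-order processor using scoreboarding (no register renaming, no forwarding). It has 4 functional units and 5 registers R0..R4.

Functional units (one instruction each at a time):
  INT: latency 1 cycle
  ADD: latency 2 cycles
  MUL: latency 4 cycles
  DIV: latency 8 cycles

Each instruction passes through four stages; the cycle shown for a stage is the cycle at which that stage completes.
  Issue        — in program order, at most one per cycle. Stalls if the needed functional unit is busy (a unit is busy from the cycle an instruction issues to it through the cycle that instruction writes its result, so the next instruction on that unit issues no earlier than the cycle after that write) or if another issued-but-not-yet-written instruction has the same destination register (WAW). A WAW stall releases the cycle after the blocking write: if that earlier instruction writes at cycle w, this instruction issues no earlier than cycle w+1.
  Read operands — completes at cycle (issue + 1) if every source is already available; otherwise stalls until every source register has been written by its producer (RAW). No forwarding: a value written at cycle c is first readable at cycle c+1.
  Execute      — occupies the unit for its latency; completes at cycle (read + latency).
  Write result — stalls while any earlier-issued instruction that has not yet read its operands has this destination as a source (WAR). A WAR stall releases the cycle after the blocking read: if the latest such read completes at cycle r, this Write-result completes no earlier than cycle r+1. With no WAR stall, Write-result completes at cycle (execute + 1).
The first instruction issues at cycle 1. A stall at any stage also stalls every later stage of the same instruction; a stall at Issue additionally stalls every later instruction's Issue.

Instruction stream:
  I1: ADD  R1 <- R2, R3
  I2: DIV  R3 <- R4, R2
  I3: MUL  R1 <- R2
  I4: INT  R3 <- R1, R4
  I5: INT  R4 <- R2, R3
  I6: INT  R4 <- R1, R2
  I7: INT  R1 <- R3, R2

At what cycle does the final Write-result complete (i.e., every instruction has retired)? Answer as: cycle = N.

[I1] 1/2/4/5
[I2] 2/3/11/12
[I3] 6/7/11/12  (WAW R1: wait I1 write@5)
[I4] 13/14/15/16  (WAW R3: wait I2 write@12)
[I5] 17/18/19/20  (struct: INT busy until I4 writes@16)
[I6] 21/22/23/24  (struct: INT busy until I5 writes@20)
[I7] 25/26/27/28  (struct: INT busy until I6 writes@24)

cycle = 28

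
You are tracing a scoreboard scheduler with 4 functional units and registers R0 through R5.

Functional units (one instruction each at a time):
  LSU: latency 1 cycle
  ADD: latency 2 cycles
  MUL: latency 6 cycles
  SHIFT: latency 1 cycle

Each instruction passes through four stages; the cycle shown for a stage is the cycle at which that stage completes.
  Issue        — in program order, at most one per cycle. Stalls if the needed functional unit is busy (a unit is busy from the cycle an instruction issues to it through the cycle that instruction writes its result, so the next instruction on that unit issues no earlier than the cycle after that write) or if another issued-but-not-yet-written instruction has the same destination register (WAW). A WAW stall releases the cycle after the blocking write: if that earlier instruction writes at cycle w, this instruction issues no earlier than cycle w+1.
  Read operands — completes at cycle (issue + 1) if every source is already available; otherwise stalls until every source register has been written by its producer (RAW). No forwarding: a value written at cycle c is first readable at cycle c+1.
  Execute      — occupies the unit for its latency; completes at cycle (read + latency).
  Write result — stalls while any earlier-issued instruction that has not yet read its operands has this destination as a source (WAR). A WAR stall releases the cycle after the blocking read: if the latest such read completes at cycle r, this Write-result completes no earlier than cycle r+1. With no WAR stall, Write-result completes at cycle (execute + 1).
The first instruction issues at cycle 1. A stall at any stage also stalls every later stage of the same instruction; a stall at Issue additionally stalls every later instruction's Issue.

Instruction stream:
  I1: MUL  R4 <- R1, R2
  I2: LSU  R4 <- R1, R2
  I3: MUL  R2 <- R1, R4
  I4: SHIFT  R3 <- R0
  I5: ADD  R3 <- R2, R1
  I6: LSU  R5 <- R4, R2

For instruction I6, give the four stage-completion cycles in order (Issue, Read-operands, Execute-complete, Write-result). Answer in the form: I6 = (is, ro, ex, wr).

I6 = (17, 22, 23, 24)

1) issue 1, read 2, done 8, write 9
2) issue 10, read 11, done 12, write 13  <WAW R4: wait I1 write@9>
3) issue 11, read 14, done 20, write 21  <RAW R4: wait I2 write@13>
4) issue 12, read 13, done 14, write 15
5) issue 16, read 22, done 24, write 25  <WAW R3: wait I4 write@15 / RAW R2: wait I3 write@21>
6) issue 17, read 22, done 23, write 24  <RAW R2: wait I3 write@21>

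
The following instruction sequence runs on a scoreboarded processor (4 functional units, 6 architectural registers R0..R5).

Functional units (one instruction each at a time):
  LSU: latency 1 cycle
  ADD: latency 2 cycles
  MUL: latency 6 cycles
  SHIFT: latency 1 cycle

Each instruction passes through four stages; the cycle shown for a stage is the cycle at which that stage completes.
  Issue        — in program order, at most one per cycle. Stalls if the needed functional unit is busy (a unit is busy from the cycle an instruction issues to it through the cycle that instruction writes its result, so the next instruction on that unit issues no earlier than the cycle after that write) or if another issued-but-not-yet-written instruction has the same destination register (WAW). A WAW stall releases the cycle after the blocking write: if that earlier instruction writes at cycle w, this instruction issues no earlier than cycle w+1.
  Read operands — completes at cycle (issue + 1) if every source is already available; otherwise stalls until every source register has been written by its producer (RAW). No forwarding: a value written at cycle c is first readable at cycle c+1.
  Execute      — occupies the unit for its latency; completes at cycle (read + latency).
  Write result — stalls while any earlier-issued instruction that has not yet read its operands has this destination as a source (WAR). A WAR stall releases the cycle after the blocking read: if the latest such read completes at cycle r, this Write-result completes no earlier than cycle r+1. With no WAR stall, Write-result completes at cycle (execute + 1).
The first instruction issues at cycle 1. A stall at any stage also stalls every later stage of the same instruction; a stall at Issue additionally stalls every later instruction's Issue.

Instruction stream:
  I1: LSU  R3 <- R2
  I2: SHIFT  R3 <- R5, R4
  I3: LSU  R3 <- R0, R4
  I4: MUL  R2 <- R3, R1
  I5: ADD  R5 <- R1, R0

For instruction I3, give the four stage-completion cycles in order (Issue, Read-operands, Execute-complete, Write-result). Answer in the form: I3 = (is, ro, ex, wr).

[I1] 1/2/3/4
[I2] 5/6/7/8  (WAW R3: wait I1 write@4)
[I3] 9/10/11/12  (WAW R3: wait I2 write@8)
[I4] 10/13/19/20  (RAW R3: wait I3 write@12)
[I5] 11/12/14/15

I3 = (9, 10, 11, 12)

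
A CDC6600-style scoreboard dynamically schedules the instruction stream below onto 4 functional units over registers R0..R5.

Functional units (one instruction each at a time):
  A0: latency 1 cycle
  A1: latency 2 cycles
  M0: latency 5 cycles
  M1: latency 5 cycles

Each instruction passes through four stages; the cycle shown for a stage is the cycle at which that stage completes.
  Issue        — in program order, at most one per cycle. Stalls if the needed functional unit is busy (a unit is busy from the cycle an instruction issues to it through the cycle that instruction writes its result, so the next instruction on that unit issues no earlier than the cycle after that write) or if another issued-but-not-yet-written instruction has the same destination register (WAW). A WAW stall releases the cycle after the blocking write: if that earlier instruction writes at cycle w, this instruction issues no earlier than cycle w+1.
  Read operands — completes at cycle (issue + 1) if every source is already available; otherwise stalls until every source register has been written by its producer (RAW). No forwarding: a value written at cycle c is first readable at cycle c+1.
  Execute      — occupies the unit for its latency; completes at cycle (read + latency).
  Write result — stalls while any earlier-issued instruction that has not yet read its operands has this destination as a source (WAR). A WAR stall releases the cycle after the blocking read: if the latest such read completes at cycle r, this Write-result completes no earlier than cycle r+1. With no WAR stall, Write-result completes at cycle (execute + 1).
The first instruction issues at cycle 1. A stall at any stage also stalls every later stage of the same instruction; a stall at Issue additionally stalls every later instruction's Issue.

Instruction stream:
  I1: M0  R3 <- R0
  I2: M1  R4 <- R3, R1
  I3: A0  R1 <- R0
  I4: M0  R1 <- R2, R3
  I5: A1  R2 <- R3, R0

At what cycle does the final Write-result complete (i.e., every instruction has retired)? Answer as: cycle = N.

c1: I1 dispatched to M0
c2: I1 operands ready, I2 dispatched to M1
c3: I3 dispatched to A0
c4: I3 operands ready
c5: I3 complete
c7: I1 complete
c8: R3←I1
c9: I2 operands ready
c10: R1←I3
c11: I4 dispatched to M0
c12: I4 operands ready, I5 dispatched to A1
c13: I5 operands ready
c14: I2 complete
c15: R4←I2, I5 complete
c16: R2←I5
c17: I4 complete
c18: R1←I4

cycle = 18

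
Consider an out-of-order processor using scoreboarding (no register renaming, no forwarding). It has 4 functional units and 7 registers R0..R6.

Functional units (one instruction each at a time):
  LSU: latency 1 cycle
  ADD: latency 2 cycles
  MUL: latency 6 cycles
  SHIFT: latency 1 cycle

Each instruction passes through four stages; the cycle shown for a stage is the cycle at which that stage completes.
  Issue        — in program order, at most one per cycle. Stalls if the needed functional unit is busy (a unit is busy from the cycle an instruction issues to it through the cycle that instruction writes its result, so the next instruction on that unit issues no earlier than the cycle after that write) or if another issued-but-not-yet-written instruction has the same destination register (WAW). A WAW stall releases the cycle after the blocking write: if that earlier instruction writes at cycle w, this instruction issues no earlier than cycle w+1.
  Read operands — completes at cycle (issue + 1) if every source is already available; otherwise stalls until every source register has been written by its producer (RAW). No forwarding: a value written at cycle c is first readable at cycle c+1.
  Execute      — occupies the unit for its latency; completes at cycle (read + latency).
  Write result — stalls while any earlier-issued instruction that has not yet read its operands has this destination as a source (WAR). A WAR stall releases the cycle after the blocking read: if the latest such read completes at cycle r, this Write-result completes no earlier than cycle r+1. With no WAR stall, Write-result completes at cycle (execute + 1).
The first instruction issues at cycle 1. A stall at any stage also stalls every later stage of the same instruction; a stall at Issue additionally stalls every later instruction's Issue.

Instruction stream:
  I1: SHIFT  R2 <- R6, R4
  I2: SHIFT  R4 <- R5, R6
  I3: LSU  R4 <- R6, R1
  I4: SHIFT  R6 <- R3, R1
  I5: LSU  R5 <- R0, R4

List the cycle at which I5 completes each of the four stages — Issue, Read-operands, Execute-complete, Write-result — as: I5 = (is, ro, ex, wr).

I5 = (13, 14, 15, 16)

I1  is:1  ro:2  ex:3  wr:4
I2  is:5  ro:6  ex:7  wr:8  — struct: SHIFT busy until I1 writes@4
I3  is:9  ro:10  ex:11  wr:12  — WAW R4: wait I2 write@8
I4  is:10  ro:11  ex:12  wr:13
I5  is:13  ro:14  ex:15  wr:16  — struct: LSU busy until I3 writes@12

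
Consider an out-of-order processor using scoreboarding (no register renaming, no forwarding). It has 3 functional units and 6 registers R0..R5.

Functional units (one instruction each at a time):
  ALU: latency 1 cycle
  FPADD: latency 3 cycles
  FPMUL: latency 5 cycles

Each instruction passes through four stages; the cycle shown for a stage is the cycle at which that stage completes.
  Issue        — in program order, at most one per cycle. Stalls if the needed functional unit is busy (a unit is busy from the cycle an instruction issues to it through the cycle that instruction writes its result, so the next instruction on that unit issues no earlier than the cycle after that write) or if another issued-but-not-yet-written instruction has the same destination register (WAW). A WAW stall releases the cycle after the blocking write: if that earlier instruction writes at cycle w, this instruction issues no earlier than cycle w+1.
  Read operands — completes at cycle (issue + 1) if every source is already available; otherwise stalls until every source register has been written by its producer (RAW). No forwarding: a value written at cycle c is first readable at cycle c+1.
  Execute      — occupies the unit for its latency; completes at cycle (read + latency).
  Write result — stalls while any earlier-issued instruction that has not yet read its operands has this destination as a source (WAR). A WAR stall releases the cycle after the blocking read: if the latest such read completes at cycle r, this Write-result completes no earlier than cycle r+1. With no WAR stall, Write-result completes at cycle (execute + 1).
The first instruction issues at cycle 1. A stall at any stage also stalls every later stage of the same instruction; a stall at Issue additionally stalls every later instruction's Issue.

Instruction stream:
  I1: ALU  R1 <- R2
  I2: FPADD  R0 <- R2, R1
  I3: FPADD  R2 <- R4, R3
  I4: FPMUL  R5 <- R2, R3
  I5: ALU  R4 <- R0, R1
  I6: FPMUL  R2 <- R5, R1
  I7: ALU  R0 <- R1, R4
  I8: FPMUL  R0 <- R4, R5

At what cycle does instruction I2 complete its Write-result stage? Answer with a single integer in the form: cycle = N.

cycle 1: I1→ALU
cycle 2: I1 RO; I2→FPADD
cycle 3: I1 EX
cycle 4: I1 WR R1
cycle 5: I2 RO
cycle 8: I2 EX
cycle 9: I2 WR R0
cycle 10: I3→FPADD
cycle 11: I3 RO; I4→FPMUL
cycle 12: I5→ALU
cycle 13: I5 RO
cycle 14: I3 EX; I5 EX
cycle 15: I3 WR R2; I5 WR R4
cycle 16: I4 RO
cycle 21: I4 EX
cycle 22: I4 WR R5
cycle 23: I6→FPMUL
cycle 24: I6 RO; I7→ALU
cycle 25: I7 RO
cycle 26: I7 EX
cycle 27: I7 WR R0
cycle 29: I6 EX
cycle 30: I6 WR R2
cycle 31: I8→FPMUL
cycle 32: I8 RO
cycle 37: I8 EX
cycle 38: I8 WR R0

cycle = 9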